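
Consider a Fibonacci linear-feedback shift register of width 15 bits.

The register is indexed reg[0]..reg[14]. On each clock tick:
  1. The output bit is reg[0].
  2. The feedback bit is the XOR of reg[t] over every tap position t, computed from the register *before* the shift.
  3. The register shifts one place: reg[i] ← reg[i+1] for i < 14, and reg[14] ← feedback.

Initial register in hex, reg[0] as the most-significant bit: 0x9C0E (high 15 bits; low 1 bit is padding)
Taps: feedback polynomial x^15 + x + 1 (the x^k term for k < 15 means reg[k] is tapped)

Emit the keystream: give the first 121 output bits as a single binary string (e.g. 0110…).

1001110000001111010010000010001110110000110010011010001010110101110011111011110010100001100010111100010100111000100111101

tick  register→output (feedback)
  0  100111000000111→1 (1)
  1  001110000001111→0 (0)
  2  011100000011110→0 (1)
  3  111000000111101→1 (0)
  4  110000001111010→1 (0)
  5  100000011110100→1 (1)
  6  000000111101001→0 (0)
  7  000001111010010→0 (0)
  8  000011110100100→0 (0)
  9  000111101001000→0 (0)
 10  001111010010000→0 (0)
 11  011110100100000→0 (1)
 12  111101001000001→1 (0)
 13  111010010000010→1 (0)
 14  110100100000100→1 (0)
 15  101001000001000→1 (1)
 16  010010000010001→0 (1)
 17  100100000100011→1 (1)
 18  001000001000111→0 (0)
 19  010000010001110→0 (1)
 20  100000100011101→1 (1)
 21  000001000111011→0 (0)
 22  000010001110110→0 (0)
 23  000100011101100→0 (0)
 24  001000111011000→0 (0)
 25  010001110110000→0 (1)
 26  100011101100001→1 (1)
 27  000111011000011→0 (0)
 28  001110110000110→0 (0)
 29  011101100001100→0 (1)
 30  111011000011001→1 (0)
 31  110110000110010→1 (0)
 32  101100001100100→1 (1)
 33  011000011001001→0 (1)
 34  110000110010011→1 (0)
 35  100001100100110→1 (1)
 36  000011001001101→0 (0)
 37  000110010011010→0 (0)
 38  001100100110100→0 (0)
 39  011001001101000→0 (1)
 40  110010011010001→1 (0)
 41  100100110100010→1 (1)
 42  001001101000101→0 (0)
 43  010011010001010→0 (1)
 44  100110100010101→1 (1)
 45  001101000101011→0 (0)
 46  011010001010110→0 (1)
 47  110100010101101→1 (0)
 48  101000101011010→1 (1)
 49  010001010110101→0 (1)
 50  100010101101011→1 (1)
 51  000101011010111→0 (0)
 52  001010110101110→0 (0)
 53  010101101011100→0 (1)
 54  101011010111001→1 (1)
 55  010110101110011→0 (1)
 56  101101011100111→1 (1)
 57  011010111001111→0 (1)
 58  110101110011111→1 (0)
 59  101011100111110→1 (1)
 60  010111001111101→0 (1)
 61  101110011111011→1 (1)
 62  011100111110111→0 (1)
 63  111001111101111→1 (0)
 64  110011111011110→1 (0)
 65  100111110111100→1 (1)
 66  001111101111001→0 (0)
 67  011111011110010→0 (1)
 68  111110111100101→1 (0)
 69  111101111001010→1 (0)
 70  111011110010100→1 (0)
 71  110111100101000→1 (0)
 72  101111001010000→1 (1)
 73  011110010100001→0 (1)
 74  111100101000011→1 (0)
 75  111001010000110→1 (0)
 76  110010100001100→1 (0)
 77  100101000011000→1 (1)
 78  001010000110001→0 (0)
 79  010100001100010→0 (1)
 80  101000011000101→1 (1)
 81  010000110001011→0 (1)
 82  100001100010111→1 (1)
 83  000011000101111→0 (0)
 84  000110001011110→0 (0)
 85  001100010111100→0 (0)
 86  011000101111000→0 (1)
 87  110001011110001→1 (0)
 88  100010111100010→1 (1)
 89  000101111000101→0 (0)
 90  001011110001010→0 (0)
 91  010111100010100→0 (1)
 92  101111000101001→1 (1)
 93  011110001010011→0 (1)
 94  111100010100111→1 (0)
 95  111000101001110→1 (0)
 96  110001010011100→1 (0)
 97  100010100111000→1 (1)
 98  000101001110001→0 (0)
 99  001010011100010→0 (0)
100  010100111000100→0 (1)
101  101001110001001→1 (1)
102  010011100010011→0 (1)
103  100111000100111→1 (1)
104  001110001001111→0 (0)
105  011100010011110→0 (1)
106  111000100111101→1 (0)
107  110001001111010→1 (0)
108  100010011110100→1 (1)
109  000100111101001→0 (0)
110  001001111010010→0 (0)
111  010011110100100→0 (1)
112  100111101001001→1 (1)
113  001111010010011→0 (0)
114  011110100100110→0 (1)
115  111101001001101→1 (0)
116  111010010011010→1 (0)
117  110100100110100→1 (0)
118  101001001101000→1 (1)
119  010010011010001→0 (1)
120  100100110100011→1 (1)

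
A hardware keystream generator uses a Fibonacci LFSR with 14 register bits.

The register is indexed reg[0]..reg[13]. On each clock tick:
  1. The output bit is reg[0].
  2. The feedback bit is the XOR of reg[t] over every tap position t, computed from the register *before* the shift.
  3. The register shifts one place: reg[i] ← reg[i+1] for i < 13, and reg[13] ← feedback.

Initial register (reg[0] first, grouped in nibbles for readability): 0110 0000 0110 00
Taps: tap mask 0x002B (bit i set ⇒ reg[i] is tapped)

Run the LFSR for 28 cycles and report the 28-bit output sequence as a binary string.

k : reg_k → out_k, fb_k
0: 01100000011000 → 0, fb=1
1: 11000000110001 → 1, fb=0
2: 10000001100010 → 1, fb=1
3: 00000011000101 → 0, fb=0
4: 00000110001010 → 0, fb=1
5: 00001100010101 → 0, fb=1
6: 00011000101011 → 0, fb=1
7: 00110001010111 → 0, fb=1
8: 01100010101111 → 0, fb=1
9: 11000101011111 → 1, fb=1
10: 10001010111111 → 1, fb=1
11: 00010101111111 → 0, fb=0
12: 00101011111110 → 0, fb=0
13: 01010111111100 → 0, fb=1
14: 10101111111001 → 1, fb=0
15: 01011111110010 → 0, fb=1
16: 10111111100101 → 1, fb=1
17: 01111111001011 → 0, fb=1
18: 11111110010111 → 1, fb=0
19: 11111100101110 → 1, fb=0
20: 11111001011100 → 1, fb=1
21: 11110010111001 → 1, fb=1
22: 11100101110011 → 1, fb=1
23: 11001011100111 → 1, fb=0
24: 10010111001110 → 1, fb=1
25: 00101110011101 → 0, fb=1
26: 01011100111011 → 0, fb=1
27: 10111001110111 → 1, fb=0

0110000001100010101111111001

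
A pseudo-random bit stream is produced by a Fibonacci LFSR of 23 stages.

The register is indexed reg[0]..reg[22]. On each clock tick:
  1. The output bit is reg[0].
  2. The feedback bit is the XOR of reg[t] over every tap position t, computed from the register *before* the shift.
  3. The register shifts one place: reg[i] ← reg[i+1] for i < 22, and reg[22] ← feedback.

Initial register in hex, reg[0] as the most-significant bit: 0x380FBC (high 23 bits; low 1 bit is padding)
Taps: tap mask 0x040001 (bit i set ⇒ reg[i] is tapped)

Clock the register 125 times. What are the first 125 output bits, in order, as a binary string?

00111000000011111011110110011100111110001011111011001111100011010001010100110110101011110101000011101010000011101101011101101

k : reg_k → out_k, fb_k
0: 00111000000011111011110 → 0, fb=1
1: 01110000000111110111101 → 0, fb=1
2: 11100000001111101111011 → 1, fb=0
3: 11000000011111011110110 → 1, fb=0
4: 10000000111110111101100 → 1, fb=1
5: 00000001111101111011001 → 0, fb=1
6: 00000011111011110110011 → 0, fb=1
7: 00000111110111101100111 → 0, fb=0
8: 00001111101111011001110 → 0, fb=0
9: 00011111011110110011100 → 0, fb=1
10: 00111110111101100111001 → 0, fb=1
11: 01111101111011001110011 → 0, fb=1
12: 11111011110110011100111 → 1, fb=1
13: 11110111101100111001111 → 1, fb=1
14: 11101111011001110011111 → 1, fb=0
15: 11011110110011100111110 → 1, fb=0
16: 10111101100111001111100 → 1, fb=0
17: 01111011001110011111000 → 0, fb=1
18: 11110110011100111110001 → 1, fb=0
19: 11101100111001111100010 → 1, fb=1
20: 11011001110011111000101 → 1, fb=1
21: 10110011100111110001011 → 1, fb=1
22: 01100111001111100010111 → 0, fb=1
23: 11001110011111000101111 → 1, fb=1
24: 10011100111110001011111 → 1, fb=0
25: 00111001111100010111110 → 0, fb=1
26: 01110011111000101111101 → 0, fb=1
27: 11100111110001011111011 → 1, fb=0
28: 11001111100010111110110 → 1, fb=0
29: 10011111000101111101100 → 1, fb=1
30: 00111110001011111011001 → 0, fb=1
31: 01111100010111110110011 → 0, fb=1
32: 11111000101111101100111 → 1, fb=1
33: 11110001011111011001111 → 1, fb=1
34: 11100010111110110011111 → 1, fb=0
35: 11000101111101100111110 → 1, fb=0
36: 10001011111011001111100 → 1, fb=0
37: 00010111110110011111000 → 0, fb=1
38: 00101111101100111110001 → 0, fb=1
39: 01011111011001111100011 → 0, fb=0
40: 10111110110011111000110 → 1, fb=1
41: 01111101100111110001101 → 0, fb=0
42: 11111011001111100011010 → 1, fb=0
43: 11110110011111000110100 → 1, fb=0
44: 11101100111110001101000 → 1, fb=1
45: 11011001111100011010001 → 1, fb=0
46: 10110011111000110100010 → 1, fb=1
47: 01100111110001101000101 → 0, fb=0
48: 11001111100011010001010 → 1, fb=1
49: 10011111000110100010101 → 1, fb=0
50: 00111110001101000101010 → 0, fb=0
51: 01111100011010001010100 → 0, fb=1
52: 11111000110100010101001 → 1, fb=1
53: 11110001101000101010011 → 1, fb=0
54: 11100011010001010100110 → 1, fb=1
55: 11000110100010101001101 → 1, fb=1
56: 10001101000101010011011 → 1, fb=0
57: 00011010001010100110110 → 0, fb=1
58: 00110100010101001101101 → 0, fb=0
59: 01101000101010011011010 → 0, fb=1
60: 11010001010100110110101 → 1, fb=0
61: 10100010101001101101010 → 1, fb=1
62: 01000101010011011010101 → 0, fb=1
63: 10001010100110110101011 → 1, fb=1
64: 00010101001101101010111 → 0, fb=1
65: 00101010011011010101111 → 0, fb=0
66: 01010100110110101011110 → 0, fb=1
67: 10101001101101010111101 → 1, fb=0
68: 01010011011010101111010 → 0, fb=1
69: 10100110110101011110101 → 1, fb=0
70: 01001101101010111101010 → 0, fb=0
71: 10011011010101111010100 → 1, fb=0
72: 00110110101011110101000 → 0, fb=0
73: 01101101010111101010000 → 0, fb=1
74: 11011010101111010100001 → 1, fb=1
75: 10110101011110101000011 → 1, fb=1
76: 01101010111101010000111 → 0, fb=0
77: 11010101111010100001110 → 1, fb=1
78: 10101011110101000011101 → 1, fb=0
79: 01010111101010000111010 → 0, fb=1
80: 10101111010100001110101 → 1, fb=0
81: 01011110101000011101010 → 0, fb=0
82: 10111101010000111010100 → 1, fb=0
83: 01111010100001110101000 → 0, fb=0
84: 11110101000011101010000 → 1, fb=0
85: 11101010000111010100000 → 1, fb=1
86: 11010100001110101000001 → 1, fb=1
87: 10101000011101010000011 → 1, fb=1
88: 01010000111010100000111 → 0, fb=0
89: 10100001110101000001110 → 1, fb=1
90: 01000011101010000011101 → 0, fb=1
91: 10000111010100000111011 → 1, fb=0
92: 00001110101000001110110 → 0, fb=1
93: 00011101010000011101101 → 0, fb=0
94: 00111010100000111011010 → 0, fb=1
95: 01110101000001110110101 → 0, fb=1
96: 11101010000011101101011 → 1, fb=1
97: 11010100000111011010111 → 1, fb=0
98: 10101000001110110101110 → 1, fb=1
99: 01010000011101101011101 → 0, fb=1
100: 10100000111011010111011 → 1, fb=0
101: 01000001110110101110110 → 0, fb=1
102: 10000011101101011101101 → 1, fb=1
103: 00000111011010111011011 → 0, fb=1
104: 00001110110101110110111 → 0, fb=1
105: 00011101101011101101111 → 0, fb=0
106: 00111011010111011011110 → 0, fb=1
107: 01110110101110110111101 → 0, fb=1
108: 11101101011101101111011 → 1, fb=0
109: 11011010111011011110110 → 1, fb=0
110: 10110101110110111101100 → 1, fb=1
111: 01101011101101111011001 → 0, fb=1
112: 11010111011011110110011 → 1, fb=0
113: 10101110110111101100110 → 1, fb=1
114: 01011101101111011001101 → 0, fb=0
115: 10111011011110110011010 → 1, fb=0
116: 01110110111101100110100 → 0, fb=1
117: 11101101111011001101001 → 1, fb=1
118: 11011011110110011010011 → 1, fb=0
119: 10110111101100110100110 → 1, fb=1
120: 01101111011001101001101 → 0, fb=0
121: 11011110110011010011010 → 1, fb=0
122: 10111101100110100110100 → 1, fb=0
123: 01111011001101001101000 → 0, fb=0
124: 11110110011010011010000 → 1, fb=0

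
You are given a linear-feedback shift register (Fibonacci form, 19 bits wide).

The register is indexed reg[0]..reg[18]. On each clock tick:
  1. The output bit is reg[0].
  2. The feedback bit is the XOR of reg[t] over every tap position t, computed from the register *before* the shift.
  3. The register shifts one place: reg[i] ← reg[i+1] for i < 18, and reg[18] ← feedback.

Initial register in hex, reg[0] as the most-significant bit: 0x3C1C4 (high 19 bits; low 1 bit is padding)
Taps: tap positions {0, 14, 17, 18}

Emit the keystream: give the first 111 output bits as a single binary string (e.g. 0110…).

step | reg (before) | out | fb
   0 | 0011110000011100010 | 0 | 1
   1 | 0111100000111000101 | 0 | 1
   2 | 1111000001110001011 | 1 | 1
   3 | 1110000011100010111 | 1 | 0
   4 | 1100000111000101110 | 1 | 0
   5 | 1000001110001011100 | 1 | 0
   6 | 0000011100010111000 | 0 | 1
   7 | 0000111000101110001 | 0 | 0
   8 | 0001110001011100010 | 0 | 1
   9 | 0011100010111000101 | 0 | 1
  10 | 0111000101110001011 | 0 | 0
  11 | 1110001011100010110 | 1 | 1
  12 | 1100010111000101101 | 1 | 0
  13 | 1000101110001011010 | 1 | 1
  14 | 0001011100010110101 | 0 | 0
  15 | 0010111000101101010 | 0 | 1
  16 | 0101110001011010101 | 0 | 0
  17 | 1011100010110101010 | 1 | 0
  18 | 0111000101101010100 | 0 | 1
  19 | 1110001011010101001 | 1 | 0
  20 | 1100010110101010010 | 1 | 1
  21 | 1000101101010100101 | 1 | 0
  22 | 0001011010101001010 | 0 | 1
  23 | 0010110101010010101 | 0 | 0
  24 | 0101101010100101010 | 0 | 1
  25 | 1011010101001010101 | 1 | 1
  26 | 0110101010010101011 | 0 | 0
  27 | 1101010100101010110 | 1 | 1
  28 | 1010101001010101101 | 1 | 0
  29 | 0101010010101011010 | 0 | 0
  30 | 1010100101010110100 | 1 | 0
  31 | 0101001010101101000 | 0 | 0
  32 | 1010010101011010000 | 1 | 0
  33 | 0100101010110100000 | 0 | 0
  34 | 1001010101101000000 | 1 | 1
  35 | 0010101011010000001 | 0 | 1
  36 | 0101010110100000011 | 0 | 0
  37 | 1010101101000000110 | 1 | 0
  38 | 0101011010000001100 | 0 | 0
  39 | 1010110100000011000 | 1 | 0
  40 | 0101101000000110000 | 0 | 1
  41 | 1011010000001100001 | 1 | 0
  42 | 0110100000011000010 | 0 | 1
  43 | 1101000000110000101 | 1 | 0
  44 | 1010000001100001010 | 1 | 0
  45 | 0100000011000010100 | 0 | 1
  46 | 1000000110000101001 | 1 | 0
  47 | 0000001100001010010 | 0 | 0
  48 | 0000011000010100100 | 0 | 0
  49 | 0000110000101001000 | 0 | 0
  50 | 0001100001010010000 | 0 | 1
  51 | 0011000010100100001 | 0 | 1
  52 | 0110000101001000011 | 0 | 0
  53 | 1100001010010000110 | 1 | 0
  54 | 1000010100100001100 | 1 | 1
  55 | 0000101001000011001 | 0 | 0
  56 | 0001010010000110010 | 0 | 0
  57 | 0010100100001100100 | 0 | 0
  58 | 0101001000011001000 | 0 | 0
  59 | 1010010000110010000 | 1 | 0
  60 | 0100100001100100000 | 0 | 0
  61 | 1001000011001000000 | 1 | 1
  62 | 0010000110010000001 | 0 | 1
  63 | 0100001100100000011 | 0 | 0
  64 | 1000011001000000110 | 1 | 0
  65 | 0000110010000001100 | 0 | 0
  66 | 0001100100000011000 | 0 | 1
  67 | 0011001000000110001 | 0 | 0
  68 | 0110010000001100010 | 0 | 1
  69 | 1100100000011000101 | 1 | 0
  70 | 1001000000110001010 | 1 | 0
  71 | 0010000001100010100 | 0 | 1
  72 | 0100000011000101001 | 0 | 1
  73 | 1000000110001010011 | 1 | 0
  74 | 0000001100010100110 | 0 | 1
  75 | 0000011000101001101 | 0 | 1
  76 | 0000110001010011011 | 0 | 1
  77 | 0001100010100110111 | 0 | 1
  78 | 0011000101001101111 | 0 | 0
  79 | 0110001010011011110 | 0 | 0
  80 | 1100010100110111100 | 1 | 0
  81 | 1000101001101111000 | 1 | 0
  82 | 0001010011011110000 | 0 | 1
  83 | 0010100110111100001 | 0 | 1
  84 | 0101001101111000011 | 0 | 0
  85 | 1010011011110000110 | 1 | 0
  86 | 0100110111100001100 | 0 | 0
  87 | 1001101111000011000 | 1 | 0
  88 | 0011011110000110000 | 0 | 1
  89 | 0110111100001100001 | 0 | 1
  90 | 1101111000011000011 | 1 | 1
  91 | 1011110000110000111 | 1 | 1
  92 | 0111100001100001111 | 0 | 0
  93 | 1111000011000011110 | 1 | 1
  94 | 1110000110000111101 | 1 | 1
  95 | 1100001100001111011 | 1 | 0
  96 | 1000011000011110110 | 1 | 1
  97 | 0000110000111101101 | 0 | 1
  98 | 0001100001111011011 | 0 | 1
  99 | 0011000011110110111 | 0 | 1
 100 | 0110000111101101111 | 0 | 0
 101 | 1100001111011011110 | 1 | 1
 102 | 1000011110110111101 | 1 | 1
 103 | 0000111101101111011 | 0 | 1
 104 | 0001111011011110111 | 0 | 1
 105 | 0011110110111101111 | 0 | 0
 106 | 0111101101111011110 | 0 | 0
 107 | 1111011011110111100 | 1 | 0
 108 | 1110110111101111000 | 1 | 0
 109 | 1101101111011110000 | 1 | 0
 110 | 1011011110111100000 | 1 | 1

001111000001110001011100010110101010010101011010000001100001010010000110010000001100010100110111100001100001111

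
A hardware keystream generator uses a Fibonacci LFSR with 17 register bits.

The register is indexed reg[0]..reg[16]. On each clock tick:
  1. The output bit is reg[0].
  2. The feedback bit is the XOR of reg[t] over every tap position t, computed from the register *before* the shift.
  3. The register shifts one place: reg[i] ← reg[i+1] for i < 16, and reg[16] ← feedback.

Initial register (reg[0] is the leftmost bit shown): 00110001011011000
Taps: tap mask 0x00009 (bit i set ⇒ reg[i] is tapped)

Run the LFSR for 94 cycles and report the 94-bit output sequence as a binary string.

step | reg (before) | out | fb
   0 | 00110001011011000 | 0 | 1
   1 | 01100010110110001 | 0 | 0
   2 | 11000101101100010 | 1 | 1
   3 | 10001011011000101 | 1 | 1
   4 | 00010110110001011 | 0 | 1
   5 | 00101101100010111 | 0 | 0
   6 | 01011011000101110 | 0 | 1
   7 | 10110110001011101 | 1 | 0
   8 | 01101100010111010 | 0 | 0
   9 | 11011000101110100 | 1 | 0
  10 | 10110001011101000 | 1 | 0
  11 | 01100010111010000 | 0 | 0
  12 | 11000101110100000 | 1 | 1
  13 | 10001011101000001 | 1 | 1
  14 | 00010111010000011 | 0 | 1
  15 | 00101110100000111 | 0 | 0
  16 | 01011101000001110 | 0 | 1
  17 | 10111010000011101 | 1 | 0
  18 | 01110100000111010 | 0 | 1
  19 | 11101000001110101 | 1 | 1
  20 | 11010000011101011 | 1 | 0
  21 | 10100000111010110 | 1 | 1
  22 | 01000001110101101 | 0 | 0
  23 | 10000011101011010 | 1 | 1
  24 | 00000111010110101 | 0 | 0
  25 | 00001110101101010 | 0 | 0
  26 | 00011101011010100 | 0 | 1
  27 | 00111010110101001 | 0 | 1
  28 | 01110101101010011 | 0 | 1
  29 | 11101011010100111 | 1 | 1
  30 | 11010110101001111 | 1 | 0
  31 | 10101101010011110 | 1 | 1
  32 | 01011010100111101 | 0 | 1
  33 | 10110101001111011 | 1 | 0
  34 | 01101010011110110 | 0 | 0
  35 | 11010100111101100 | 1 | 0
  36 | 10101001111011000 | 1 | 1
  37 | 01010011110110001 | 0 | 1
  38 | 10100111101100011 | 1 | 1
  39 | 01001111011000111 | 0 | 0
  40 | 10011110110001110 | 1 | 0
  41 | 00111101100011100 | 0 | 1
  42 | 01111011000111001 | 0 | 1
  43 | 11110110001110011 | 1 | 0
  44 | 11101100011100110 | 1 | 1
  45 | 11011000111001101 | 1 | 0
  46 | 10110001110011010 | 1 | 0
  47 | 01100011100110100 | 0 | 0
  48 | 11000111001101000 | 1 | 1
  49 | 10001110011010001 | 1 | 1
  50 | 00011100110100011 | 0 | 1
  51 | 00111001101000111 | 0 | 1
  52 | 01110011010001111 | 0 | 1
  53 | 11100110100011111 | 1 | 1
  54 | 11001101000111111 | 1 | 1
  55 | 10011010001111111 | 1 | 0
  56 | 00110100011111110 | 0 | 1
  57 | 01101000111111101 | 0 | 0
  58 | 11010001111111010 | 1 | 0
  59 | 10100011111110100 | 1 | 1
  60 | 01000111111101001 | 0 | 0
  61 | 10001111111010010 | 1 | 1
  62 | 00011111110100101 | 0 | 1
  63 | 00111111101001011 | 0 | 1
  64 | 01111111010010111 | 0 | 1
  65 | 11111110100101111 | 1 | 0
  66 | 11111101001011110 | 1 | 0
  67 | 11111010010111100 | 1 | 0
  68 | 11110100101111000 | 1 | 0
  69 | 11101001011110000 | 1 | 1
  70 | 11010010111100001 | 1 | 0
  71 | 10100101111000010 | 1 | 1
  72 | 01001011110000101 | 0 | 0
  73 | 10010111100001010 | 1 | 0
  74 | 00101111000010100 | 0 | 0
  75 | 01011110000101000 | 0 | 1
  76 | 10111100001010001 | 1 | 0
  77 | 01111000010100010 | 0 | 1
  78 | 11110000101000101 | 1 | 0
  79 | 11100001010001010 | 1 | 1
  80 | 11000010100010101 | 1 | 1
  81 | 10000101000101011 | 1 | 1
  82 | 00001010001010111 | 0 | 0
  83 | 00010100010101110 | 0 | 1
  84 | 00101000101011101 | 0 | 0
  85 | 01010001010111010 | 0 | 1
  86 | 10100010101110101 | 1 | 1
  87 | 01000101011101011 | 0 | 0
  88 | 10001010111010110 | 1 | 1
  89 | 00010101110101101 | 0 | 1
  90 | 00101011101011011 | 0 | 0
  91 | 01010111010110110 | 0 | 1
  92 | 10101110101101101 | 1 | 1
  93 | 01011101011011011 | 0 | 1

0011000101101100010111010000011101011010100111101100011100110100011111110100101111000010100010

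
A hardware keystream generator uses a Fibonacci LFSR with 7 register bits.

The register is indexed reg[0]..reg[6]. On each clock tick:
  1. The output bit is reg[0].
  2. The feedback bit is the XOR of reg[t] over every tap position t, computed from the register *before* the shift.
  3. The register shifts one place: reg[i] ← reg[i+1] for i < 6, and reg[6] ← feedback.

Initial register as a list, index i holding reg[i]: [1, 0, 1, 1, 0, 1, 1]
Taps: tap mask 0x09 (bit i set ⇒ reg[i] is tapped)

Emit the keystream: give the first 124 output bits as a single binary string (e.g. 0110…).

1011011000001100110101001110011110110100001010101111101001010001101110001111111000011101111001011001001000000100010011000101

k : reg_k → out_k, fb_k
0: 1011011 → 1, fb=0
1: 0110110 → 0, fb=0
2: 1101100 → 1, fb=0
3: 1011000 → 1, fb=0
4: 0110000 → 0, fb=0
5: 1100000 → 1, fb=1
6: 1000001 → 1, fb=1
7: 0000011 → 0, fb=0
8: 0000110 → 0, fb=0
9: 0001100 → 0, fb=1
10: 0011001 → 0, fb=1
11: 0110011 → 0, fb=0
12: 1100110 → 1, fb=1
13: 1001101 → 1, fb=0
14: 0011010 → 0, fb=1
15: 0110101 → 0, fb=0
16: 1101010 → 1, fb=0
17: 1010100 → 1, fb=1
18: 0101001 → 0, fb=1
19: 1010011 → 1, fb=1
20: 0100111 → 0, fb=0
21: 1001110 → 1, fb=0
22: 0011100 → 0, fb=1
23: 0111001 → 0, fb=1
24: 1110011 → 1, fb=1
25: 1100111 → 1, fb=1
26: 1001111 → 1, fb=0
27: 0011110 → 0, fb=1
28: 0111101 → 0, fb=1
29: 1111011 → 1, fb=0
30: 1110110 → 1, fb=1
31: 1101101 → 1, fb=0
32: 1011010 → 1, fb=0
33: 0110100 → 0, fb=0
34: 1101000 → 1, fb=0
35: 1010000 → 1, fb=1
36: 0100001 → 0, fb=0
37: 1000010 → 1, fb=1
38: 0000101 → 0, fb=0
39: 0001010 → 0, fb=1
40: 0010101 → 0, fb=0
41: 0101010 → 0, fb=1
42: 1010101 → 1, fb=1
43: 0101011 → 0, fb=1
44: 1010111 → 1, fb=1
45: 0101111 → 0, fb=1
46: 1011111 → 1, fb=0
47: 0111110 → 0, fb=1
48: 1111101 → 1, fb=0
49: 1111010 → 1, fb=0
50: 1110100 → 1, fb=1
51: 1101001 → 1, fb=0
52: 1010010 → 1, fb=1
53: 0100101 → 0, fb=0
54: 1001010 → 1, fb=0
55: 0010100 → 0, fb=0
56: 0101000 → 0, fb=1
57: 1010001 → 1, fb=1
58: 0100011 → 0, fb=0
59: 1000110 → 1, fb=1
60: 0001101 → 0, fb=1
61: 0011011 → 0, fb=1
62: 0110111 → 0, fb=0
63: 1101110 → 1, fb=0
64: 1011100 → 1, fb=0
65: 0111000 → 0, fb=1
66: 1110001 → 1, fb=1
67: 1100011 → 1, fb=1
68: 1000111 → 1, fb=1
69: 0001111 → 0, fb=1
70: 0011111 → 0, fb=1
71: 0111111 → 0, fb=1
72: 1111111 → 1, fb=0
73: 1111110 → 1, fb=0
74: 1111100 → 1, fb=0
75: 1111000 → 1, fb=0
76: 1110000 → 1, fb=1
77: 1100001 → 1, fb=1
78: 1000011 → 1, fb=1
79: 0000111 → 0, fb=0
80: 0001110 → 0, fb=1
81: 0011101 → 0, fb=1
82: 0111011 → 0, fb=1
83: 1110111 → 1, fb=1
84: 1101111 → 1, fb=0
85: 1011110 → 1, fb=0
86: 0111100 → 0, fb=1
87: 1111001 → 1, fb=0
88: 1110010 → 1, fb=1
89: 1100101 → 1, fb=1
90: 1001011 → 1, fb=0
91: 0010110 → 0, fb=0
92: 0101100 → 0, fb=1
93: 1011001 → 1, fb=0
94: 0110010 → 0, fb=0
95: 1100100 → 1, fb=1
96: 1001001 → 1, fb=0
97: 0010010 → 0, fb=0
98: 0100100 → 0, fb=0
99: 1001000 → 1, fb=0
100: 0010000 → 0, fb=0
101: 0100000 → 0, fb=0
102: 1000000 → 1, fb=1
103: 0000001 → 0, fb=0
104: 0000010 → 0, fb=0
105: 0000100 → 0, fb=0
106: 0001000 → 0, fb=1
107: 0010001 → 0, fb=0
108: 0100010 → 0, fb=0
109: 1000100 → 1, fb=1
110: 0001001 → 0, fb=1
111: 0010011 → 0, fb=0
112: 0100110 → 0, fb=0
113: 1001100 → 1, fb=0
114: 0011000 → 0, fb=1
115: 0110001 → 0, fb=0
116: 1100010 → 1, fb=1
117: 1000101 → 1, fb=1
118: 0001011 → 0, fb=1
119: 0010111 → 0, fb=0
120: 0101110 → 0, fb=1
121: 1011101 → 1, fb=0
122: 0111010 → 0, fb=1
123: 1110101 → 1, fb=1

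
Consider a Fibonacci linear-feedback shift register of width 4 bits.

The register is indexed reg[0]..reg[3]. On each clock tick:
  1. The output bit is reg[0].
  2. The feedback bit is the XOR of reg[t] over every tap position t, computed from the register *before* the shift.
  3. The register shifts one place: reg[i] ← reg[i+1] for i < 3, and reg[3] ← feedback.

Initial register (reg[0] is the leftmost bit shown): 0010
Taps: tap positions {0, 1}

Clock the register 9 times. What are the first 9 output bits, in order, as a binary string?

step | reg (before) | out | fb
   0 | 0010 | 0 | 0
   1 | 0100 | 0 | 1
   2 | 1001 | 1 | 1
   3 | 0011 | 0 | 0
   4 | 0110 | 0 | 1
   5 | 1101 | 1 | 0
   6 | 1010 | 1 | 1
   7 | 0101 | 0 | 1
   8 | 1011 | 1 | 1

001001101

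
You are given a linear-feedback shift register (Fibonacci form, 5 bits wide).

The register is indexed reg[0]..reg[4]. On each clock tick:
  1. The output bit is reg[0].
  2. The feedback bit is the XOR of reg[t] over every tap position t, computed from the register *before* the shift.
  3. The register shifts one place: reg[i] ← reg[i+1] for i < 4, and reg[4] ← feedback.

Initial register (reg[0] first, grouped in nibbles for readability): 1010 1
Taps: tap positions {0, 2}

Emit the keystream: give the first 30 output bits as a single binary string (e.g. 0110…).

101010000100101100111110001101

step | reg (before) | out | fb
   0 | 10101 | 1 | 0
   1 | 01010 | 0 | 0
   2 | 10100 | 1 | 0
   3 | 01000 | 0 | 0
   4 | 10000 | 1 | 1
   5 | 00001 | 0 | 0
   6 | 00010 | 0 | 0
   7 | 00100 | 0 | 1
   8 | 01001 | 0 | 0
   9 | 10010 | 1 | 1
  10 | 00101 | 0 | 1
  11 | 01011 | 0 | 0
  12 | 10110 | 1 | 0
  13 | 01100 | 0 | 1
  14 | 11001 | 1 | 1
  15 | 10011 | 1 | 1
  16 | 00111 | 0 | 1
  17 | 01111 | 0 | 1
  18 | 11111 | 1 | 0
  19 | 11110 | 1 | 0
  20 | 11100 | 1 | 0
  21 | 11000 | 1 | 1
  22 | 10001 | 1 | 1
  23 | 00011 | 0 | 0
  24 | 00110 | 0 | 1
  25 | 01101 | 0 | 1
  26 | 11011 | 1 | 1
  27 | 10111 | 1 | 0
  28 | 01110 | 0 | 1
  29 | 11101 | 1 | 0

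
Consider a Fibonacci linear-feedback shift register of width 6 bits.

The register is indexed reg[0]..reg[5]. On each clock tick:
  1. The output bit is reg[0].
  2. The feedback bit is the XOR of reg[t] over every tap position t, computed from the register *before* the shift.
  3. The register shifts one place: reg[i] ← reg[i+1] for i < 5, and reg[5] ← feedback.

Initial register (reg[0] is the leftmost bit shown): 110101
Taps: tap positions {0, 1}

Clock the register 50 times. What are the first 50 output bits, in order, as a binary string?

11010101111110000010000110001010011110100011100100

tick  register→output (feedback)
  0  110101→1 (0)
  1  101010→1 (1)
  2  010101→0 (1)
  3  101011→1 (1)
  4  010111→0 (1)
  5  101111→1 (1)
  6  011111→0 (1)
  7  111111→1 (0)
  8  111110→1 (0)
  9  111100→1 (0)
 10  111000→1 (0)
 11  110000→1 (0)
 12  100000→1 (1)
 13  000001→0 (0)
 14  000010→0 (0)
 15  000100→0 (0)
 16  001000→0 (0)
 17  010000→0 (1)
 18  100001→1 (1)
 19  000011→0 (0)
 20  000110→0 (0)
 21  001100→0 (0)
 22  011000→0 (1)
 23  110001→1 (0)
 24  100010→1 (1)
 25  000101→0 (0)
 26  001010→0 (0)
 27  010100→0 (1)
 28  101001→1 (1)
 29  010011→0 (1)
 30  100111→1 (1)
 31  001111→0 (0)
 32  011110→0 (1)
 33  111101→1 (0)
 34  111010→1 (0)
 35  110100→1 (0)
 36  101000→1 (1)
 37  010001→0 (1)
 38  100011→1 (1)
 39  000111→0 (0)
 40  001110→0 (0)
 41  011100→0 (1)
 42  111001→1 (0)
 43  110010→1 (0)
 44  100100→1 (1)
 45  001001→0 (0)
 46  010010→0 (1)
 47  100101→1 (1)
 48  001011→0 (0)
 49  010110→0 (1)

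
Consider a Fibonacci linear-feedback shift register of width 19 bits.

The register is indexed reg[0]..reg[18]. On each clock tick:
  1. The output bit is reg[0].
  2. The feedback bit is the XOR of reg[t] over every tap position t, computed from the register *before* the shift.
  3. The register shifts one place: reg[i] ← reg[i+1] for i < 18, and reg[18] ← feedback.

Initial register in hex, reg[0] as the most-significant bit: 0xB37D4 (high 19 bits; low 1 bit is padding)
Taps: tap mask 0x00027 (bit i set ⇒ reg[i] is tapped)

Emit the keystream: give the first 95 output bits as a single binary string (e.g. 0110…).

k : reg_k → out_k, fb_k
0: 1011001101111101010 → 1, fb=0
1: 0110011011111010100 → 0, fb=1
2: 1100110111110101001 → 1, fb=1
3: 1001101111101010011 → 1, fb=1
4: 0011011111010100111 → 0, fb=0
5: 0110111110101001110 → 0, fb=1
6: 1101111101010011101 → 1, fb=1
7: 1011111010100111011 → 1, fb=1
8: 0111110101001110111 → 0, fb=1
9: 1111101010011101111 → 1, fb=1
10: 1111010100111011111 → 1, fb=0
11: 1110101001110111110 → 1, fb=1
12: 1101010011101111101 → 1, fb=1
13: 1010100111011111011 → 1, fb=0
14: 0101001110111110110 → 0, fb=1
15: 1010011101111101101 → 1, fb=1
16: 0100111011111011011 → 0, fb=0
17: 1001110111110110110 → 1, fb=0
18: 0011101111101101100 → 0, fb=1
19: 0111011111011011001 → 0, fb=1
20: 1110111110110110011 → 1, fb=0
21: 1101111101101100110 → 1, fb=1
22: 1011111011011001101 → 1, fb=1
23: 0111110110110011011 → 0, fb=1
24: 1111101101100110111 → 1, fb=1
25: 1111011011001101111 → 1, fb=0
26: 1110110110011011110 → 1, fb=0
27: 1101101100110111100 → 1, fb=0
28: 1011011001101111000 → 1, fb=1
29: 0110110011011110001 → 0, fb=1
30: 1101100110111100011 → 1, fb=0
31: 1011001101111000110 → 1, fb=0
32: 0110011011110001100 → 0, fb=1
33: 1100110111100011001 → 1, fb=1
34: 1001101111000110011 → 1, fb=1
35: 0011011110001100111 → 0, fb=0
36: 0110111100011001110 → 0, fb=1
37: 1101111000110011101 → 1, fb=1
38: 1011110001100111011 → 1, fb=1
39: 0111100011001110111 → 0, fb=0
40: 1111000110011101110 → 1, fb=1
41: 1110001100111011101 → 1, fb=1
42: 1100011001110111011 → 1, fb=1
43: 1000110011101110111 → 1, fb=0
44: 0001100111011101110 → 0, fb=0
45: 0011001110111011100 → 0, fb=1
46: 0110011101110111001 → 0, fb=1
47: 1100111011101110011 → 1, fb=1
48: 1001110111011100111 → 1, fb=0
49: 0011101110111001110 → 0, fb=1
50: 0111011101110011101 → 0, fb=1
51: 1110111011100111011 → 1, fb=0
52: 1101110111001110110 → 1, fb=1
53: 1011101110011101101 → 1, fb=0
54: 0111011100111011010 → 0, fb=1
55: 1110111001110110101 → 1, fb=0
56: 1101110011101101010 → 1, fb=1
57: 1011100111011010101 → 1, fb=0
58: 0111001110110101010 → 0, fb=0
59: 1110011101101010100 → 1, fb=0
60: 1100111011010101000 → 1, fb=1
61: 1001110110101010001 → 1, fb=0
62: 0011101101010100010 → 0, fb=1
63: 0111011010101000101 → 0, fb=1
64: 1110110101010001011 → 1, fb=0
65: 1101101010100010110 → 1, fb=0
66: 1011010101000101100 → 1, fb=1
67: 0110101010001011001 → 0, fb=0
68: 1101010100010110010 → 1, fb=1
69: 1010101000101100101 → 1, fb=0
70: 0101010001011001010 → 0, fb=0
71: 1010100010110010100 → 1, fb=0
72: 0101000101100101000 → 0, fb=1
73: 1010001011001010001 → 1, fb=0
74: 0100010110010100010 → 0, fb=0
75: 1000101100101000100 → 1, fb=1
76: 0001011001010001001 → 0, fb=1
77: 0010110010100010011 → 0, fb=0
78: 0101100101000100110 → 0, fb=1
79: 1011001010001001101 → 1, fb=0
80: 0110010100010011010 → 0, fb=1
81: 1100101000100110101 → 1, fb=0
82: 1001010001001101010 → 1, fb=0
83: 0010100010011010100 → 0, fb=1
84: 0101000100110101001 → 0, fb=1
85: 1010001001101010011 → 1, fb=0
86: 0100010011010100110 → 0, fb=0
87: 1000100110101001100 → 1, fb=1
88: 0001001101010011001 → 0, fb=0
89: 0010011010100110010 → 0, fb=0
90: 0100110101001100100 → 0, fb=0
91: 1001101010011001000 → 1, fb=1
92: 0011010100110010001 → 0, fb=0
93: 0110101001100100010 → 0, fb=0
94: 1101010011001000100 → 1, fb=1

10110011011111010100111011111011011001101111000110011101110111001110110101010001011001010001001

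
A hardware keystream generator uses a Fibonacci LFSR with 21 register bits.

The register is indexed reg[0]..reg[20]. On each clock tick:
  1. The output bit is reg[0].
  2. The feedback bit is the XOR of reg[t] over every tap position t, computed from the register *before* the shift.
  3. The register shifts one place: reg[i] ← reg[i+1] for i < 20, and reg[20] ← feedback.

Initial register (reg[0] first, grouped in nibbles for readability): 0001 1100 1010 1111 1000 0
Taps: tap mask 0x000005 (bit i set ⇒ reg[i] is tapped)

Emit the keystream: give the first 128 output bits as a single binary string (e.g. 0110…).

00011100101011111000001101110000100011000111010110010101111011010001111000010010110010110011001011001111001111111100111110011110

tick  register→output (feedback)
  0  000111001010111110000→0 (0)
  1  001110010101111100000→0 (1)
  2  011100101011111000001→0 (1)
  3  111001010111110000011→1 (0)
  4  110010101111100000110→1 (1)
  5  100101011111000001101→1 (1)
  6  001010111110000011011→0 (1)
  7  010101111100000110111→0 (0)
  8  101011111000001101110→1 (0)
  9  010111110000011011100→0 (0)
 10  101111100000110111000→1 (0)
 11  011111000001101110000→0 (1)
 12  111110000011011100001→1 (0)
 13  111100000110111000010→1 (0)
 14  111000001101110000100→1 (0)
 15  110000011011100001000→1 (1)
 16  100000110111000010001→1 (1)
 17  000001101110000100011→0 (0)
 18  000011011100001000110→0 (0)
 19  000110111000010001100→0 (0)
 20  001101110000100011000→0 (1)
 21  011011100001000110001→0 (1)
 22  110111000010001100011→1 (1)
 23  101110000100011000111→1 (0)
 24  011100001000110001110→0 (1)
 25  111000010001100011101→1 (0)
 26  110000100011000111010→1 (1)
 27  100001000110001110101→1 (1)
 28  000010001100011101011→0 (0)
 29  000100011000111010110→0 (0)
 30  001000110001110101100→0 (1)
 31  010001100011101011001→0 (0)
 32  100011000111010110010→1 (1)
 33  000110001110101100101→0 (0)
 34  001100011101011001010→0 (1)
 35  011000111010110010101→0 (1)
 36  110001110101100101011→1 (1)
 37  100011101011001010111→1 (1)
 38  000111010110010101111→0 (0)
 39  001110101100101011110→0 (1)
 40  011101011001010111101→0 (1)
 41  111010110010101111011→1 (0)
 42  110101100101011110110→1 (1)
 43  101011001010111101101→1 (0)
 44  010110010101111011010→0 (0)
 45  101100101011110110100→1 (0)
 46  011001010111101101000→0 (1)
 47  110010101111011010001→1 (1)
 48  100101011110110100011→1 (1)
 49  001010111101101000111→0 (1)
 50  010101111011010001111→0 (0)
 51  101011110110100011110→1 (0)
 52  010111101101000111100→0 (0)
 53  101111011010001111000→1 (0)
 54  011110110100011110000→0 (1)
 55  111101101000111100001→1 (0)
 56  111011010001111000010→1 (0)
 57  110110100011110000100→1 (1)
 58  101101000111100001001→1 (0)
 59  011010001111000010010→0 (1)
 60  110100011110000100101→1 (1)
 61  101000111100001001011→1 (0)
 62  010001111000010010110→0 (0)
 63  100011110000100101100→1 (1)
 64  000111100001001011001→0 (0)
 65  001111000010010110010→0 (1)
 66  011110000100101100101→0 (1)
 67  111100001001011001011→1 (0)
 68  111000010010110010110→1 (0)
 69  110000100101100101100→1 (1)
 70  100001001011001011001→1 (1)
 71  000010010110010110011→0 (0)
 72  000100101100101100110→0 (0)
 73  001001011001011001100→0 (1)
 74  010010110010110011001→0 (0)
 75  100101100101100110010→1 (1)
 76  001011001011001100101→0 (1)
 77  010110010110011001011→0 (0)
 78  101100101100110010110→1 (0)
 79  011001011001100101100→0 (1)
 80  110010110011001011001→1 (1)
 81  100101100110010110011→1 (1)
 82  001011001100101100111→0 (1)
 83  010110011001011001111→0 (0)
 84  101100110010110011110→1 (0)
 85  011001100101100111100→0 (1)
 86  110011001011001111001→1 (1)
 87  100110010110011110011→1 (1)
 88  001100101100111100111→0 (1)
 89  011001011001111001111→0 (1)
 90  110010110011110011111→1 (1)
 91  100101100111100111111→1 (1)
 92  001011001111001111111→0 (1)
 93  010110011110011111111→0 (0)
 94  101100111100111111110→1 (0)
 95  011001111001111111100→0 (1)
 96  110011110011111111001→1 (1)
 97  100111100111111110011→1 (1)
 98  001111001111111100111→0 (1)
 99  011110011111111001111→0 (1)
100  111100111111110011111→1 (0)
101  111001111111100111110→1 (0)
102  110011111111001111100→1 (1)
103  100111111110011111001→1 (1)
104  001111111100111110011→0 (1)
105  011111111001111100111→0 (1)
106  111111110011111001111→1 (0)
107  111111100111110011110→1 (0)
108  111111001111100111100→1 (0)
109  111110011111001111000→1 (0)
110  111100111110011110000→1 (0)
111  111001111100111100000→1 (0)
112  110011111001111000000→1 (1)
113  100111110011110000001→1 (1)
114  001111100111100000011→0 (1)
115  011111001111000000111→0 (1)
116  111110011110000001111→1 (0)
117  111100111100000011110→1 (0)
118  111001111000000111100→1 (0)
119  110011110000001111000→1 (1)
120  100111100000011110001→1 (1)
121  001111000000111100011→0 (1)
122  011110000001111000111→0 (1)
123  111100000011110001111→1 (0)
124  111000000111100011110→1 (0)
125  110000001111000111100→1 (1)
126  100000011110001111001→1 (1)
127  000000111100011110011→0 (0)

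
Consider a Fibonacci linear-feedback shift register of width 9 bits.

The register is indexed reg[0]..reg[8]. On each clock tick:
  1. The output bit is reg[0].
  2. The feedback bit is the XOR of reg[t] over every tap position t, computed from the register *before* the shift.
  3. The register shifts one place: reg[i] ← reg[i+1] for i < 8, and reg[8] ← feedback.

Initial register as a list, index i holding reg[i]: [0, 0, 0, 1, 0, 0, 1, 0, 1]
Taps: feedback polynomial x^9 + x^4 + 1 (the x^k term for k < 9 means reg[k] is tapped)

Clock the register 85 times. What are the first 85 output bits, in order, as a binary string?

0001001010011101101000111100111110011011000101010010001110001101101010111000100110001

k : reg_k → out_k, fb_k
0: 000100101 → 0, fb=0
1: 001001010 → 0, fb=0
2: 010010100 → 0, fb=1
3: 100101001 → 1, fb=1
4: 001010011 → 0, fb=1
5: 010100111 → 0, fb=0
6: 101001110 → 1, fb=1
7: 010011101 → 0, fb=1
8: 100111011 → 1, fb=0
9: 001110110 → 0, fb=1
10: 011101101 → 0, fb=0
11: 111011010 → 1, fb=0
12: 110110100 → 1, fb=0
13: 101101000 → 1, fb=1
14: 011010001 → 0, fb=1
15: 110100011 → 1, fb=1
16: 101000111 → 1, fb=1
17: 010001111 → 0, fb=0
18: 100011110 → 1, fb=0
19: 000111100 → 0, fb=1
20: 001111001 → 0, fb=1
21: 011110011 → 0, fb=1
22: 111100111 → 1, fb=1
23: 111001111 → 1, fb=1
24: 110011111 → 1, fb=0
25: 100111110 → 1, fb=0
26: 001111100 → 0, fb=1
27: 011111001 → 0, fb=1
28: 111110011 → 1, fb=0
29: 111100110 → 1, fb=1
30: 111001101 → 1, fb=1
31: 110011011 → 1, fb=0
32: 100110110 → 1, fb=0
33: 001101100 → 0, fb=0
34: 011011000 → 0, fb=1
35: 110110001 → 1, fb=0
36: 101100010 → 1, fb=1
37: 011000101 → 0, fb=0
38: 110001010 → 1, fb=1
39: 100010101 → 1, fb=0
40: 000101010 → 0, fb=0
41: 001010100 → 0, fb=1
42: 010101001 → 0, fb=0
43: 101010010 → 1, fb=0
44: 010100100 → 0, fb=0
45: 101001000 → 1, fb=1
46: 010010001 → 0, fb=1
47: 100100011 → 1, fb=1
48: 001000111 → 0, fb=0
49: 010001110 → 0, fb=0
50: 100011100 → 1, fb=0
51: 000111000 → 0, fb=1
52: 001110001 → 0, fb=1
53: 011100011 → 0, fb=0
54: 111000110 → 1, fb=1
55: 110001101 → 1, fb=1
56: 100011011 → 1, fb=0
57: 000110110 → 0, fb=1
58: 001101101 → 0, fb=0
59: 011011010 → 0, fb=1
60: 110110101 → 1, fb=0
61: 101101010 → 1, fb=1
62: 011010101 → 0, fb=1
63: 110101011 → 1, fb=1
64: 101010111 → 1, fb=0
65: 010101110 → 0, fb=0
66: 101011100 → 1, fb=0
67: 010111000 → 0, fb=1
68: 101110001 → 1, fb=0
69: 011100010 → 0, fb=0
70: 111000100 → 1, fb=1
71: 110001001 → 1, fb=1
72: 100010011 → 1, fb=0
73: 000100110 → 0, fb=0
74: 001001100 → 0, fb=0
75: 010011000 → 0, fb=1
76: 100110001 → 1, fb=0
77: 001100010 → 0, fb=0
78: 011000100 → 0, fb=0
79: 110001000 → 1, fb=1
80: 100010001 → 1, fb=0
81: 000100010 → 0, fb=0
82: 001000100 → 0, fb=0
83: 010001000 → 0, fb=0
84: 100010000 → 1, fb=0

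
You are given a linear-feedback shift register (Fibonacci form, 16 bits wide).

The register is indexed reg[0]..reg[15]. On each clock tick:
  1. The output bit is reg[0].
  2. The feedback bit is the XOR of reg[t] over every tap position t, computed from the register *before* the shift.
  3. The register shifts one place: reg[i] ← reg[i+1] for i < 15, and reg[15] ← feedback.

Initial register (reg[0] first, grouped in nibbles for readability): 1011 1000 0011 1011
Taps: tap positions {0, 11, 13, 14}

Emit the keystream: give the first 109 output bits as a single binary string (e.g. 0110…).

step | reg (before) | out | fb
   0 | 1011100000111011 | 1 | 1
   1 | 0111000001110111 | 0 | 1
   2 | 1110000011101111 | 1 | 1
   3 | 1100000111011111 | 1 | 0
   4 | 1000001110111110 | 1 | 0
   5 | 0000011101111100 | 0 | 0
   6 | 0000111011111000 | 0 | 1
   7 | 0001110111110001 | 0 | 1
   8 | 0011101111100011 | 0 | 1
   9 | 0111011111000111 | 0 | 0
  10 | 1110111110001110 | 1 | 1
  11 | 1101111100011101 | 1 | 1
  12 | 1011111000111011 | 1 | 1
  13 | 0111110001110111 | 0 | 1
  14 | 1111100011101111 | 1 | 1
  15 | 1111000111011111 | 1 | 0
  16 | 1110001110111110 | 1 | 0
  17 | 1100011101111100 | 1 | 1
  18 | 1000111011111001 | 1 | 0
  19 | 0001110111110010 | 0 | 0
  20 | 0011101111100100 | 0 | 1
  21 | 0111011111001001 | 0 | 0
  22 | 1110111110010010 | 1 | 1
  23 | 1101111100100101 | 1 | 0
  24 | 1011111001001010 | 1 | 0
  25 | 0111110010010100 | 0 | 0
  26 | 1111100100101000 | 1 | 1
  27 | 1111001001010001 | 1 | 0
  28 | 1110010010100010 | 1 | 0
  29 | 1100100101000100 | 1 | 0
  30 | 1001001010001000 | 1 | 1
  31 | 0010010100010001 | 0 | 1
  32 | 0100101000100011 | 0 | 1
  33 | 1001010001000111 | 1 | 1
  34 | 0010100010001111 | 0 | 0
  35 | 0101000100011110 | 0 | 1
  36 | 1010001000111101 | 1 | 1
  37 | 0100010001111011 | 0 | 0
  38 | 1000100011110110 | 1 | 0
  39 | 0001000111101100 | 0 | 1
  40 | 0010001111011001 | 0 | 1
  41 | 0100011110110011 | 0 | 0
  42 | 1000111101100110 | 1 | 1
  43 | 0001111011001101 | 0 | 1
  44 | 0011110110011011 | 0 | 0
  45 | 0111101100110110 | 0 | 1
  46 | 1111011001101101 | 1 | 0
  47 | 1110110011011010 | 1 | 1
  48 | 1101100110110101 | 1 | 1
  49 | 1011001101101011 | 1 | 0
  50 | 0110011011010110 | 0 | 1
  51 | 1100110110101101 | 1 | 0
  52 | 1001101101011010 | 1 | 1
  53 | 0011011010110101 | 0 | 0
  54 | 0110110101101010 | 0 | 1
  55 | 1101101011010101 | 1 | 1
  56 | 1011010110101011 | 1 | 0
  57 | 0110101101010110 | 0 | 1
  58 | 1101011010101101 | 1 | 0
  59 | 1010110101011010 | 1 | 1
  60 | 0101101010110101 | 0 | 0
  61 | 1011010101101010 | 1 | 0
  62 | 0110101011010100 | 0 | 0
  63 | 1101010110101000 | 1 | 1
  64 | 1010101101010001 | 1 | 0
  65 | 0101011010100010 | 0 | 1
  66 | 1010110101000101 | 1 | 0
  67 | 0101101010001010 | 0 | 1
  68 | 1011010100010101 | 1 | 1
  69 | 0110101000101011 | 0 | 1
  70 | 1101010001010111 | 1 | 0
  71 | 1010100010101110 | 1 | 1
  72 | 0101000101011101 | 0 | 0
  73 | 1010001010111010 | 1 | 1
  74 | 0100010101110101 | 0 | 0
  75 | 1000101011101010 | 1 | 0
  76 | 0001010111010100 | 0 | 0
  77 | 0010101110101000 | 0 | 0
  78 | 0101011101010000 | 0 | 1
  79 | 1010111010100001 | 1 | 1
  80 | 0101110101000011 | 0 | 1
  81 | 1011101010000111 | 1 | 1
  82 | 0111010100001111 | 0 | 0
  83 | 1110101000011110 | 1 | 0
  84 | 1101010000111100 | 1 | 1
  85 | 1010100001111001 | 1 | 0
  86 | 0101000011110010 | 0 | 0
  87 | 1010000111100100 | 1 | 0
  88 | 0100001111001000 | 0 | 0
  89 | 1000011110010000 | 1 | 0
  90 | 0000111100100000 | 0 | 0
  91 | 0001111001000000 | 0 | 0
  92 | 0011110010000000 | 0 | 0
  93 | 0111100100000000 | 0 | 0
  94 | 1111001000000000 | 1 | 1
  95 | 1110010000000001 | 1 | 1
  96 | 1100100000000011 | 1 | 0
  97 | 1001000000000110 | 1 | 1
  98 | 0010000000001101 | 0 | 1
  99 | 0100000000011011 | 0 | 0
 100 | 1000000000110110 | 1 | 0
 101 | 0000000001101100 | 0 | 1
 102 | 0000000011011001 | 0 | 1
 103 | 0000000110110011 | 0 | 0
 104 | 0000001101100110 | 0 | 0
 105 | 0000011011001100 | 0 | 1
 106 | 0000110110011001 | 0 | 1
 107 | 0001101100110011 | 0 | 0
 108 | 0011011001100110 | 0 | 0

1011100000111011111000111011111001001010001000111101100110110101101010110101000101011101010000111100100000000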